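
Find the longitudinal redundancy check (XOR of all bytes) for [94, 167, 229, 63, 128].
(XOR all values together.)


XOR chain: 94 ^ 167 ^ 229 ^ 63 ^ 128 = 163

163


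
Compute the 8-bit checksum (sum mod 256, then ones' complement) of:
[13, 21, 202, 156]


Sum = 392 mod 256 = 136
Complement = 119

119


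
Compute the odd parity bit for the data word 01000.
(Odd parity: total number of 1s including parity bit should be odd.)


Number of 1s in data: 1
Parity bit: 0

0


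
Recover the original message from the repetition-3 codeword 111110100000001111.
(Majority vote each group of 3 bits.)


Groups: 111, 110, 100, 000, 001, 111
Majority votes: 110001

110001


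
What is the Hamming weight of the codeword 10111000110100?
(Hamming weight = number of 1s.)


Counting 1s in 10111000110100

7


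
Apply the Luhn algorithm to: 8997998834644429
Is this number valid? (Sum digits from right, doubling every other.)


Luhn sum = 107
107 mod 10 = 7

Invalid (Luhn sum mod 10 = 7)


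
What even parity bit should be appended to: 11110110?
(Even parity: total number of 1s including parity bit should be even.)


Number of 1s in data: 6
Parity bit: 0

0


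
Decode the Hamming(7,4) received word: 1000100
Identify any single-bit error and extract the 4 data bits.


Syndrome = 4: error at position 4

Data: 0100 (corrected bit 4)


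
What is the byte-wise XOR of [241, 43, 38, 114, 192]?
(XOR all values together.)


XOR chain: 241 ^ 43 ^ 38 ^ 114 ^ 192 = 78

78


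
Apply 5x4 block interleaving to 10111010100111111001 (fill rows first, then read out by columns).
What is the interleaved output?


Matrix:
  1011
  1010
  1001
  1111
  1001
Read columns: 11111000101101010111

11111000101101010111


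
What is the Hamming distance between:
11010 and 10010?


XOR: 01000
Count of 1s: 1

1


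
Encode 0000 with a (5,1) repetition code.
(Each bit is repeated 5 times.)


Each bit -> 5 copies

00000000000000000000


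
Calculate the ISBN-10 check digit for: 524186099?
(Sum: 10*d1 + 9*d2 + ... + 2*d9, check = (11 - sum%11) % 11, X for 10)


Weighted sum: 230
230 mod 11 = 10

Check digit: 1


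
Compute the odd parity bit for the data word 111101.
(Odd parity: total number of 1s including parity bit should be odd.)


Number of 1s in data: 5
Parity bit: 0

0


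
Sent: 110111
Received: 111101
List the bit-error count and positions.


XOR: 001010

2 error(s) at position(s): 2, 4


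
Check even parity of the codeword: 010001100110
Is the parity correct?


Number of 1s: 5

No, parity error (5 ones)


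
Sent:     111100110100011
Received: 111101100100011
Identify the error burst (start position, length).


XOR: 000001010000000

Burst at position 5, length 3


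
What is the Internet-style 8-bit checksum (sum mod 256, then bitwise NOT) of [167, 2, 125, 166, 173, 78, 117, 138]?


Sum = 966 mod 256 = 198
Complement = 57

57


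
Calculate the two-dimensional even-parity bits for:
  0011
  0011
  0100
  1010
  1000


Row parities: 00101
Column parities: 0110

Row P: 00101, Col P: 0110, Corner: 0


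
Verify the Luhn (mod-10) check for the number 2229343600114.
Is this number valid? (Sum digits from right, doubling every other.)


Luhn sum = 41
41 mod 10 = 1

Invalid (Luhn sum mod 10 = 1)


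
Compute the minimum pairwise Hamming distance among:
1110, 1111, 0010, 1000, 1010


Comparing all pairs, minimum distance: 1
Can detect 0 errors, correct 0 errors

1


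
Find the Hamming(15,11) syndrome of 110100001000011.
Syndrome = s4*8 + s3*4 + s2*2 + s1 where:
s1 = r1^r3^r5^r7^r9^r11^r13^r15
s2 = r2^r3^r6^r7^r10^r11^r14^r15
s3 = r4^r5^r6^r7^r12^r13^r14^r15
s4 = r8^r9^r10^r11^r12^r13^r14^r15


s1=1, s2=1, s3=1, s4=1

Syndrome = 15 (error at position 15)


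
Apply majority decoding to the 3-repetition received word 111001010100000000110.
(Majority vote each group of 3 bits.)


Groups: 111, 001, 010, 100, 000, 000, 110
Majority votes: 1000001

1000001


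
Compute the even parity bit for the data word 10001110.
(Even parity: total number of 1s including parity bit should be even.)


Number of 1s in data: 4
Parity bit: 0

0


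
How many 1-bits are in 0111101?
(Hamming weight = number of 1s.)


Counting 1s in 0111101

5


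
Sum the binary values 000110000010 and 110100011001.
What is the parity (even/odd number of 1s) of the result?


000110000010 = 386
110100011001 = 3353
Sum = 3739 = 111010011011
1s count = 8

even parity (8 ones in 111010011011)


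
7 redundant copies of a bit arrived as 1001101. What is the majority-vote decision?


Ones: 4 out of 7
Threshold: 4

1 (4/7 voted 1)


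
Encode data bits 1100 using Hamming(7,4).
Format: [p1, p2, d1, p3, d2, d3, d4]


Parity bits: p1=0, p2=1, p3=1

0111100


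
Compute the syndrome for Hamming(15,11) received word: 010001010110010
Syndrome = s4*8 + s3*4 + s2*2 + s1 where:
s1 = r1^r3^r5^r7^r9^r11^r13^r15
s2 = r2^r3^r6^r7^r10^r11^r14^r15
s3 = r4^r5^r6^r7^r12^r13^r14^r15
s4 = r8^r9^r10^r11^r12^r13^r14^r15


s1=1, s2=1, s3=0, s4=0

Syndrome = 3 (error at position 3)


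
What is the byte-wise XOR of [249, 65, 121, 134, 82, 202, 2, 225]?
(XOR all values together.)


XOR chain: 249 ^ 65 ^ 121 ^ 134 ^ 82 ^ 202 ^ 2 ^ 225 = 60

60


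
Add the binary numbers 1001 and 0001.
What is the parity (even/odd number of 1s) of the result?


1001 = 9
0001 = 1
Sum = 10 = 1010
1s count = 2

even parity (2 ones in 1010)


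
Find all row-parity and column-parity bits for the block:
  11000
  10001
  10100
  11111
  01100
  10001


Row parities: 000100
Column parities: 11111

Row P: 000100, Col P: 11111, Corner: 1


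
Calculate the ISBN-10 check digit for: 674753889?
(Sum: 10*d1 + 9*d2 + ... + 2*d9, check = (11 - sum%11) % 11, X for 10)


Weighted sum: 323
323 mod 11 = 4

Check digit: 7


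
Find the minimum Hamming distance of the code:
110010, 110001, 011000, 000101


Comparing all pairs, minimum distance: 2
Can detect 1 errors, correct 0 errors

2


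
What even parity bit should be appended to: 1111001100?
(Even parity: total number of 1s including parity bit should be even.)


Number of 1s in data: 6
Parity bit: 0

0


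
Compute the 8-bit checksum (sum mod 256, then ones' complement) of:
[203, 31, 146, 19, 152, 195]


Sum = 746 mod 256 = 234
Complement = 21

21


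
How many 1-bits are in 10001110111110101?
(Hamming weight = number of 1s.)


Counting 1s in 10001110111110101

11


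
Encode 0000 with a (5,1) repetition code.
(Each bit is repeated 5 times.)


Each bit -> 5 copies

00000000000000000000


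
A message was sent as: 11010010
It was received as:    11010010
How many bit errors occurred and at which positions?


XOR: 00000000

0 errors (received matches sent)


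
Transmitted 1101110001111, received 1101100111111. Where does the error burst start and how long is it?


XOR: 0000010110000

Burst at position 5, length 4


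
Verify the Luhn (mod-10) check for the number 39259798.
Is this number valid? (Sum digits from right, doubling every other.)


Luhn sum = 57
57 mod 10 = 7

Invalid (Luhn sum mod 10 = 7)


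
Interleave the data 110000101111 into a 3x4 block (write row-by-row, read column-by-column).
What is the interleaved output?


Matrix:
  1100
  0010
  1111
Read columns: 101101011001

101101011001


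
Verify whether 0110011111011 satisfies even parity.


Number of 1s: 9

No, parity error (9 ones)


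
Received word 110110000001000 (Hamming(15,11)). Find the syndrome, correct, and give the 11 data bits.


Syndrome = 14: error at position 14

Data: 01000001010 (corrected bit 14)


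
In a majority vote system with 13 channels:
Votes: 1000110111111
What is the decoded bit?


Ones: 9 out of 13
Threshold: 7

1 (9/13 voted 1)


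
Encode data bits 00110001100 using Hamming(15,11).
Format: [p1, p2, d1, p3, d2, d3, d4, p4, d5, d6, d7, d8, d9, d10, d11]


Parity bits: p1=0, p2=0, p3=0, p4=0

000001100001100


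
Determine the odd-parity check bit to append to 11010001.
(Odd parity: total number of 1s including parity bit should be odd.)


Number of 1s in data: 4
Parity bit: 1

1


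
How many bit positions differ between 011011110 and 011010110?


XOR: 000001000
Count of 1s: 1

1


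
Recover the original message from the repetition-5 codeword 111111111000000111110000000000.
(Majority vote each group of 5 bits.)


Groups: 11111, 11110, 00000, 11111, 00000, 00000
Majority votes: 110100

110100


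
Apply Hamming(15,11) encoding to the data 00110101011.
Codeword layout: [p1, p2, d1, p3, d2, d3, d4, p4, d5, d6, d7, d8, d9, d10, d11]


Parity bits: p1=0, p2=1, p3=1, p4=0

010101100101011


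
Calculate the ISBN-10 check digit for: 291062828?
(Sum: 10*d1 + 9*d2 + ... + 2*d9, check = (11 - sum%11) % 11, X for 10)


Weighted sum: 209
209 mod 11 = 0

Check digit: 0


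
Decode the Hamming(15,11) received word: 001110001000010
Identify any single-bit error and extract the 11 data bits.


Syndrome = 5: error at position 5

Data: 10001000010 (corrected bit 5)


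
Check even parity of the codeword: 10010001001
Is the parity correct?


Number of 1s: 4

Yes, parity is correct (4 ones)


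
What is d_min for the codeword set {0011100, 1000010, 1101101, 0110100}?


Comparing all pairs, minimum distance: 2
Can detect 1 errors, correct 0 errors

2


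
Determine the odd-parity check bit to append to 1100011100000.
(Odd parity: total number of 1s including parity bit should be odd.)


Number of 1s in data: 5
Parity bit: 0

0


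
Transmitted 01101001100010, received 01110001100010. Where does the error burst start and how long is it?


XOR: 00011000000000

Burst at position 3, length 2


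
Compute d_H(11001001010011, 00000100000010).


XOR: 11001101010001
Count of 1s: 7

7


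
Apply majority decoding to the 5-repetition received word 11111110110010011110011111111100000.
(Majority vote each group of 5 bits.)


Groups: 11111, 11011, 00100, 11110, 01111, 11111, 00000
Majority votes: 1101110

1101110


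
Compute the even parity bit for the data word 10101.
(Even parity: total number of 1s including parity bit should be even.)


Number of 1s in data: 3
Parity bit: 1

1


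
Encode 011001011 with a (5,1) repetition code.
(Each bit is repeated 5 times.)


Each bit -> 5 copies

000001111111111000000000011111000001111111111


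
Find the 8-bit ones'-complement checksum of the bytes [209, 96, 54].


Sum = 359 mod 256 = 103
Complement = 152

152


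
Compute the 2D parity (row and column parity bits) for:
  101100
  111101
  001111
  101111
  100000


Row parities: 11011
Column parities: 010001

Row P: 11011, Col P: 010001, Corner: 0


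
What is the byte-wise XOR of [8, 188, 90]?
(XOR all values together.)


XOR chain: 8 ^ 188 ^ 90 = 238

238


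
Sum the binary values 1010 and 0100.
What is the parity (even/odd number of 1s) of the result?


1010 = 10
0100 = 4
Sum = 14 = 1110
1s count = 3

odd parity (3 ones in 1110)


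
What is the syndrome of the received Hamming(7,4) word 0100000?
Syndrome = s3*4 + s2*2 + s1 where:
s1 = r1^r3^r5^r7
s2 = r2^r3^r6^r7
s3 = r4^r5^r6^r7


s1=0, s2=1, s3=0

Syndrome = 2 (error at position 2)


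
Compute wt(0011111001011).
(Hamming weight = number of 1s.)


Counting 1s in 0011111001011

8


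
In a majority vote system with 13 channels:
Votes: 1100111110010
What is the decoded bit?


Ones: 8 out of 13
Threshold: 7

1 (8/13 voted 1)


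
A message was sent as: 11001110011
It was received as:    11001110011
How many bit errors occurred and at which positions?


XOR: 00000000000

0 errors (received matches sent)


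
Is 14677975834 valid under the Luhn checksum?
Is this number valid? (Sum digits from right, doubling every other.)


Luhn sum = 62
62 mod 10 = 2

Invalid (Luhn sum mod 10 = 2)


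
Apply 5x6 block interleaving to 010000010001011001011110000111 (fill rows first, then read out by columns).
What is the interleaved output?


Matrix:
  010000
  010001
  011001
  011110
  000111
Read columns: 000001111000110000110001101101

000001111000110000110001101101


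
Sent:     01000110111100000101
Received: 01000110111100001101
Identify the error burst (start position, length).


XOR: 00000000000000001000

Burst at position 16, length 1


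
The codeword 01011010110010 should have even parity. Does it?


Number of 1s: 7

No, parity error (7 ones)


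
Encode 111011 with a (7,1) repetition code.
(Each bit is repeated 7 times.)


Each bit -> 7 copies

111111111111111111111000000011111111111111


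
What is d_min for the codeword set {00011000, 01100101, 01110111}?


Comparing all pairs, minimum distance: 2
Can detect 1 errors, correct 0 errors

2


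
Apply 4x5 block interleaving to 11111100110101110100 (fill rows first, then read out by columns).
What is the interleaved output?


Matrix:
  11111
  10011
  01011
  10100
Read columns: 11011010100111101110

11011010100111101110


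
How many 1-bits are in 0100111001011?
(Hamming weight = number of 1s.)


Counting 1s in 0100111001011

7


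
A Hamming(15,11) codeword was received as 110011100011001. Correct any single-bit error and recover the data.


Syndrome = 15: error at position 15

Data: 01110011000 (corrected bit 15)


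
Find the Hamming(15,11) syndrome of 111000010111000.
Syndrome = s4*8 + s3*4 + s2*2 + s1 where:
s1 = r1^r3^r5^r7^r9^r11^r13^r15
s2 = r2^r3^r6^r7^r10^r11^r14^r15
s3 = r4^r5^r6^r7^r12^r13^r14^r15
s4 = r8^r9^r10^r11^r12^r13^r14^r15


s1=1, s2=0, s3=1, s4=0

Syndrome = 5 (error at position 5)


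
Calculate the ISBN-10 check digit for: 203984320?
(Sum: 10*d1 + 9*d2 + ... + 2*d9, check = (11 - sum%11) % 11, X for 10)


Weighted sum: 193
193 mod 11 = 6

Check digit: 5


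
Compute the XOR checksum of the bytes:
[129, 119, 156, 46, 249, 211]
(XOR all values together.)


XOR chain: 129 ^ 119 ^ 156 ^ 46 ^ 249 ^ 211 = 110

110


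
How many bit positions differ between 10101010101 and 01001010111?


XOR: 11100000010
Count of 1s: 4

4


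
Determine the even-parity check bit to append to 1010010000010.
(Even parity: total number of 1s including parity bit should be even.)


Number of 1s in data: 4
Parity bit: 0

0


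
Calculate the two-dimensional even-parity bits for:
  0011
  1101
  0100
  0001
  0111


Row parities: 01111
Column parities: 1100

Row P: 01111, Col P: 1100, Corner: 0


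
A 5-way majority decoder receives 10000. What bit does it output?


Ones: 1 out of 5
Threshold: 3

0 (1/5 voted 1)


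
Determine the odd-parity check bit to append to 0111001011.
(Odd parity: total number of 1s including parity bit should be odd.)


Number of 1s in data: 6
Parity bit: 1

1


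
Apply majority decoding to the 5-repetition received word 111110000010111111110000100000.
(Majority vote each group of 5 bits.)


Groups: 11111, 00000, 10111, 11111, 00001, 00000
Majority votes: 101100

101100


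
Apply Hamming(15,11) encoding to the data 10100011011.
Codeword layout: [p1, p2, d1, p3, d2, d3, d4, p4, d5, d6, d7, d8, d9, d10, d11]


Parity bits: p1=1, p2=1, p3=0, p4=0

111001000011011


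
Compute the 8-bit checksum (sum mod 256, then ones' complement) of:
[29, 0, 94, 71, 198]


Sum = 392 mod 256 = 136
Complement = 119

119


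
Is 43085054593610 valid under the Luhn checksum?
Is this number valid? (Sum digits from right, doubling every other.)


Luhn sum = 49
49 mod 10 = 9

Invalid (Luhn sum mod 10 = 9)


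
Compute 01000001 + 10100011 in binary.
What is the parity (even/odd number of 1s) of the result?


01000001 = 65
10100011 = 163
Sum = 228 = 11100100
1s count = 4

even parity (4 ones in 11100100)


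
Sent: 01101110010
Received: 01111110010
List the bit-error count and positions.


XOR: 00010000000

1 error(s) at position(s): 3


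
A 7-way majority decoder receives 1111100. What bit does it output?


Ones: 5 out of 7
Threshold: 4

1 (5/7 voted 1)


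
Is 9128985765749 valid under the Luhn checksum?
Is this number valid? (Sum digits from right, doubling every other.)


Luhn sum = 77
77 mod 10 = 7

Invalid (Luhn sum mod 10 = 7)


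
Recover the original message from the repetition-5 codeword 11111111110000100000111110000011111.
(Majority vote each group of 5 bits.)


Groups: 11111, 11111, 00001, 00000, 11111, 00000, 11111
Majority votes: 1100101

1100101


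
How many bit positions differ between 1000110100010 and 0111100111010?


XOR: 1111010011000
Count of 1s: 7

7


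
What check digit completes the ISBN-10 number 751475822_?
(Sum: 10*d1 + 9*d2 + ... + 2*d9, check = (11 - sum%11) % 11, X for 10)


Weighted sum: 260
260 mod 11 = 7

Check digit: 4


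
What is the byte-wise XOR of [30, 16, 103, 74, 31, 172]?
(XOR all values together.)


XOR chain: 30 ^ 16 ^ 103 ^ 74 ^ 31 ^ 172 = 144

144


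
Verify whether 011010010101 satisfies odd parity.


Number of 1s: 6

No, parity error (6 ones)


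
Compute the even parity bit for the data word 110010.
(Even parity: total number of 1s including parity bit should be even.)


Number of 1s in data: 3
Parity bit: 1

1


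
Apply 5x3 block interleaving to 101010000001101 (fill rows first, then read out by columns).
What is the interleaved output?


Matrix:
  101
  010
  000
  001
  101
Read columns: 100010100010011

100010100010011


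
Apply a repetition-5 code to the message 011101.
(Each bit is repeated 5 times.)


Each bit -> 5 copies

000001111111111111110000011111


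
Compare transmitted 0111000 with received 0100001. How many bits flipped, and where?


XOR: 0011001

3 error(s) at position(s): 2, 3, 6


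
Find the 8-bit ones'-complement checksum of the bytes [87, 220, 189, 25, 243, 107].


Sum = 871 mod 256 = 103
Complement = 152

152


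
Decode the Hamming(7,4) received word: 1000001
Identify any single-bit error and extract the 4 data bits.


Syndrome = 6: error at position 6

Data: 0011 (corrected bit 6)


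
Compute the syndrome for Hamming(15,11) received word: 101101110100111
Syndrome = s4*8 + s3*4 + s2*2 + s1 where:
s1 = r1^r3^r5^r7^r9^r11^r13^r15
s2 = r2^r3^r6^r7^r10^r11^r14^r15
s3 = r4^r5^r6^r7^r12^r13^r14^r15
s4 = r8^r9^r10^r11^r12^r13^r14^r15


s1=1, s2=0, s3=0, s4=1

Syndrome = 9 (error at position 9)


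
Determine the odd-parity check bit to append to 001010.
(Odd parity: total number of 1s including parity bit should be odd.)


Number of 1s in data: 2
Parity bit: 1

1


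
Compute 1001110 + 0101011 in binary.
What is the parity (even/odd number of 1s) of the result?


1001110 = 78
0101011 = 43
Sum = 121 = 1111001
1s count = 5

odd parity (5 ones in 1111001)


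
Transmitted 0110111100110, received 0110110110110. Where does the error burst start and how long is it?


XOR: 0000001010000

Burst at position 6, length 3


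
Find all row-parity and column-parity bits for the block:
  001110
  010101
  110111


Row parities: 111
Column parities: 101100

Row P: 111, Col P: 101100, Corner: 1


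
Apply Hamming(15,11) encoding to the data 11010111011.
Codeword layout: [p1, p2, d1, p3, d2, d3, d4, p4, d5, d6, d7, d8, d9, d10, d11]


Parity bits: p1=1, p2=0, p3=1, p4=1

101110110111011


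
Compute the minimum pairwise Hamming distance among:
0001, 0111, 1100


Comparing all pairs, minimum distance: 2
Can detect 1 errors, correct 0 errors

2


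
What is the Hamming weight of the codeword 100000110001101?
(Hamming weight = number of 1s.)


Counting 1s in 100000110001101

6


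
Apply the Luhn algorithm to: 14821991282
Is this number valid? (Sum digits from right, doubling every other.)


Luhn sum = 53
53 mod 10 = 3

Invalid (Luhn sum mod 10 = 3)


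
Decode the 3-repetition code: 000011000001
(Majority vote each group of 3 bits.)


Groups: 000, 011, 000, 001
Majority votes: 0100

0100


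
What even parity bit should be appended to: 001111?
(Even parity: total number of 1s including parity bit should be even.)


Number of 1s in data: 4
Parity bit: 0

0


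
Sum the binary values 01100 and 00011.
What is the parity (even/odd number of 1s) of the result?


01100 = 12
00011 = 3
Sum = 15 = 1111
1s count = 4

even parity (4 ones in 1111)


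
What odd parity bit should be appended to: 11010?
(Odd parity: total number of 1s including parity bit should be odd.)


Number of 1s in data: 3
Parity bit: 0

0


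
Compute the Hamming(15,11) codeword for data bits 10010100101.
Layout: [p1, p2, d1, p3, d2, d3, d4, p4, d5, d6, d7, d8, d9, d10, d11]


Parity bits: p1=0, p2=0, p3=1, p4=1

001100110100101


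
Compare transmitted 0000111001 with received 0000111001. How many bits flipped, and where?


XOR: 0000000000

0 errors (received matches sent)


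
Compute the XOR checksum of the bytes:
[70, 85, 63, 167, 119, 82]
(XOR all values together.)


XOR chain: 70 ^ 85 ^ 63 ^ 167 ^ 119 ^ 82 = 174

174


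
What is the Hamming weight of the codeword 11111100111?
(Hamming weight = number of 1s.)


Counting 1s in 11111100111

9


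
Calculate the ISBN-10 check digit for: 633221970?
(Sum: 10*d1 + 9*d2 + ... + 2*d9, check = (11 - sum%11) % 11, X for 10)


Weighted sum: 199
199 mod 11 = 1

Check digit: X


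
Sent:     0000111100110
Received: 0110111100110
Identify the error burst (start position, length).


XOR: 0110000000000

Burst at position 1, length 2


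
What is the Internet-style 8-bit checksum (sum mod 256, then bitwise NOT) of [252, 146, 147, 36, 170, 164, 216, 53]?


Sum = 1184 mod 256 = 160
Complement = 95

95


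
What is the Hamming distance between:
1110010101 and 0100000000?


XOR: 1010010101
Count of 1s: 5

5


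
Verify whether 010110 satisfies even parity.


Number of 1s: 3

No, parity error (3 ones)


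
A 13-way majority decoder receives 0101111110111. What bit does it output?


Ones: 10 out of 13
Threshold: 7

1 (10/13 voted 1)


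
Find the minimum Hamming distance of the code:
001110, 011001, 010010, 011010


Comparing all pairs, minimum distance: 1
Can detect 0 errors, correct 0 errors

1


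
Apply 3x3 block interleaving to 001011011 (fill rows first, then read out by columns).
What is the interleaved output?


Matrix:
  001
  011
  011
Read columns: 000011111

000011111


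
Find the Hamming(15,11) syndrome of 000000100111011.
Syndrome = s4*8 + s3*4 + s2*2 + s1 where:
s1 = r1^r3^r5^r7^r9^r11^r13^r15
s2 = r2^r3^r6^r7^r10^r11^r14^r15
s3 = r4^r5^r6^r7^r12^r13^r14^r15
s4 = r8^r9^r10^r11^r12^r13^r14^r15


s1=1, s2=1, s3=0, s4=1

Syndrome = 11 (error at position 11)


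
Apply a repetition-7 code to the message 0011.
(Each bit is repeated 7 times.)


Each bit -> 7 copies

0000000000000011111111111111


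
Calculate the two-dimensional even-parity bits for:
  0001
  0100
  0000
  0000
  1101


Row parities: 11001
Column parities: 1000

Row P: 11001, Col P: 1000, Corner: 1


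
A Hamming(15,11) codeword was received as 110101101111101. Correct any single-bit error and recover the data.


Syndrome = 0: no error detected

Data: 00111111101 (no errors)


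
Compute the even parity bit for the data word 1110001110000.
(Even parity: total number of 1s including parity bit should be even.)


Number of 1s in data: 6
Parity bit: 0

0


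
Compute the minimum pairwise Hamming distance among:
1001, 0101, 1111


Comparing all pairs, minimum distance: 2
Can detect 1 errors, correct 0 errors

2


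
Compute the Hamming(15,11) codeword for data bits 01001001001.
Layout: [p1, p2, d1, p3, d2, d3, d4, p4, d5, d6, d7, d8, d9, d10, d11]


Parity bits: p1=1, p2=1, p3=1, p4=1

110110011001001


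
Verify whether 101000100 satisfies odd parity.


Number of 1s: 3

Yes, parity is correct (3 ones)


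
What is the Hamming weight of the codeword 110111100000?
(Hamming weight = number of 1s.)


Counting 1s in 110111100000

6


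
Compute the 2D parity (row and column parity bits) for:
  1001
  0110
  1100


Row parities: 000
Column parities: 0011

Row P: 000, Col P: 0011, Corner: 0


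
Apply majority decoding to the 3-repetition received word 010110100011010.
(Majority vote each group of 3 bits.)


Groups: 010, 110, 100, 011, 010
Majority votes: 01010

01010


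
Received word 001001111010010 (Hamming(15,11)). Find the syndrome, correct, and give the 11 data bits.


Syndrome = 6: error at position 6

Data: 10011010010 (corrected bit 6)


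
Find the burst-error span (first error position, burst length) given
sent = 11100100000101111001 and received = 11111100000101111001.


XOR: 00011000000000000000

Burst at position 3, length 2


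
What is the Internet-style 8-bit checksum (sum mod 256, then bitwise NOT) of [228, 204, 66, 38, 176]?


Sum = 712 mod 256 = 200
Complement = 55

55


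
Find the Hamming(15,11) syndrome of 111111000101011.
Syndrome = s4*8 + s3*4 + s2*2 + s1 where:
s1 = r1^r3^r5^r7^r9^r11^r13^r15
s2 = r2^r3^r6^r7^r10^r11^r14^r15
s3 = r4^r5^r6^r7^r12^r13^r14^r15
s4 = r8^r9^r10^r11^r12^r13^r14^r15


s1=0, s2=0, s3=0, s4=0

Syndrome = 0 (no error)


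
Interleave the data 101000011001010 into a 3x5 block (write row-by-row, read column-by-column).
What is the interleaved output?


Matrix:
  10100
  00110
  01010
Read columns: 100001110011000

100001110011000


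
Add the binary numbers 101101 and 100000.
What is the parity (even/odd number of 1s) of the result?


101101 = 45
100000 = 32
Sum = 77 = 1001101
1s count = 4

even parity (4 ones in 1001101)


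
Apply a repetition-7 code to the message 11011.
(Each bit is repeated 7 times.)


Each bit -> 7 copies

11111111111111000000011111111111111


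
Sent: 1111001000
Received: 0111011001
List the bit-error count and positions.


XOR: 1000010001

3 error(s) at position(s): 0, 5, 9


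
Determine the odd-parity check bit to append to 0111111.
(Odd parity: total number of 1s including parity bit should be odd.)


Number of 1s in data: 6
Parity bit: 1

1


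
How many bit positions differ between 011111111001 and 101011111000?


XOR: 110100000001
Count of 1s: 4

4


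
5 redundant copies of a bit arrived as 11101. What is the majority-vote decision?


Ones: 4 out of 5
Threshold: 3

1 (4/5 voted 1)


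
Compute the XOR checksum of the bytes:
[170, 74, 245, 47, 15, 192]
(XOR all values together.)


XOR chain: 170 ^ 74 ^ 245 ^ 47 ^ 15 ^ 192 = 245

245


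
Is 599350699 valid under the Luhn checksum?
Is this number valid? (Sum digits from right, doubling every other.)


Luhn sum = 58
58 mod 10 = 8

Invalid (Luhn sum mod 10 = 8)


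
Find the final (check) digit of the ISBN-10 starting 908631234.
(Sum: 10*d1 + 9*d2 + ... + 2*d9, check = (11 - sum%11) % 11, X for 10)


Weighted sum: 244
244 mod 11 = 2

Check digit: 9


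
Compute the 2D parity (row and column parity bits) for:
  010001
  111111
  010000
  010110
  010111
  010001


Row parities: 001100
Column parities: 101110

Row P: 001100, Col P: 101110, Corner: 0


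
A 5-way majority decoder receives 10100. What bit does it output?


Ones: 2 out of 5
Threshold: 3

0 (2/5 voted 1)


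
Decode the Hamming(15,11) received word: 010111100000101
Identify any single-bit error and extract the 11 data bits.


Syndrome = 0: no error detected

Data: 01110000101 (no errors)


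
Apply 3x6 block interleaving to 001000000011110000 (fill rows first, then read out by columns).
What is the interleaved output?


Matrix:
  001000
  000011
  110000
Read columns: 001001100000010010

001001100000010010


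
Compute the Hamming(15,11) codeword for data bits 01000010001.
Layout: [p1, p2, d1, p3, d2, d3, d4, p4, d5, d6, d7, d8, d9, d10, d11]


Parity bits: p1=1, p2=0, p3=0, p4=0

100010000010001


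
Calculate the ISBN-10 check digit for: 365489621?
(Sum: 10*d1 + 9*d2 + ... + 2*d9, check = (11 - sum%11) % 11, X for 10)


Weighted sum: 277
277 mod 11 = 2

Check digit: 9


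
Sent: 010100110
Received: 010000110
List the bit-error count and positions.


XOR: 000100000

1 error(s) at position(s): 3


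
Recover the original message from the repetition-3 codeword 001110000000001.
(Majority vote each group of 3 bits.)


Groups: 001, 110, 000, 000, 001
Majority votes: 01000

01000


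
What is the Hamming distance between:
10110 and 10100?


XOR: 00010
Count of 1s: 1

1


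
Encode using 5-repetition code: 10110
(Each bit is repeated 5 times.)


Each bit -> 5 copies

1111100000111111111100000


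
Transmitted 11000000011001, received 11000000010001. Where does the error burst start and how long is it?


XOR: 00000000001000

Burst at position 10, length 1


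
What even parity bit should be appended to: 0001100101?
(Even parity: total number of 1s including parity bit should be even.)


Number of 1s in data: 4
Parity bit: 0

0


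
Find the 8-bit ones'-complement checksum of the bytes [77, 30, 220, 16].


Sum = 343 mod 256 = 87
Complement = 168

168


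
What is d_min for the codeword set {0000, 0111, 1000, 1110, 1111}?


Comparing all pairs, minimum distance: 1
Can detect 0 errors, correct 0 errors

1


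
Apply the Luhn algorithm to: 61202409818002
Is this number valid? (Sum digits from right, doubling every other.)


Luhn sum = 42
42 mod 10 = 2

Invalid (Luhn sum mod 10 = 2)


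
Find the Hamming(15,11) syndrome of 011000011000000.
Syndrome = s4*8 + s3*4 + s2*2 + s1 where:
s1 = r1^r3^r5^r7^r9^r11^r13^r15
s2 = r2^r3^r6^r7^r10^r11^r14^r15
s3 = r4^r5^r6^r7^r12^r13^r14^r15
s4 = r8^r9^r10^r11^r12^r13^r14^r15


s1=0, s2=0, s3=0, s4=0

Syndrome = 0 (no error)


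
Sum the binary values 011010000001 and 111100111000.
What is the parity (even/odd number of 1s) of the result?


011010000001 = 1665
111100111000 = 3896
Sum = 5561 = 1010110111001
1s count = 8

even parity (8 ones in 1010110111001)


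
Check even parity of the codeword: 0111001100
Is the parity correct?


Number of 1s: 5

No, parity error (5 ones)


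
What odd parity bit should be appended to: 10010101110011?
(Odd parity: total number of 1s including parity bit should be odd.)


Number of 1s in data: 8
Parity bit: 1

1


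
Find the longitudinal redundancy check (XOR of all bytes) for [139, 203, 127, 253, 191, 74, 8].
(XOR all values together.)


XOR chain: 139 ^ 203 ^ 127 ^ 253 ^ 191 ^ 74 ^ 8 = 63

63


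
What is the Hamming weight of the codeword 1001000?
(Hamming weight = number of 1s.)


Counting 1s in 1001000

2


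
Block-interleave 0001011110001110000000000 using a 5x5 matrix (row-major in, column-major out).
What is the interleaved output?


Matrix:
  00010
  11110
  00111
  00000
  00000
Read columns: 0100001000011001110000100

0100001000011001110000100


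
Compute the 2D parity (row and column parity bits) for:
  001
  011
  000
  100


Row parities: 1001
Column parities: 110

Row P: 1001, Col P: 110, Corner: 0


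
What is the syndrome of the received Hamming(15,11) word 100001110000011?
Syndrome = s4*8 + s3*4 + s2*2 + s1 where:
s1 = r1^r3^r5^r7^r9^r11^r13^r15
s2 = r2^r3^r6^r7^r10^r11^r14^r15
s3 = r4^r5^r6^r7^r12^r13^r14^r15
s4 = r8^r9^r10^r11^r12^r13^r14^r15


s1=1, s2=0, s3=0, s4=1

Syndrome = 9 (error at position 9)


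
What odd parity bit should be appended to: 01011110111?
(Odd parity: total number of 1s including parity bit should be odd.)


Number of 1s in data: 8
Parity bit: 1

1


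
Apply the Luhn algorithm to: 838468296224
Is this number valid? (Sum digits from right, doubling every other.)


Luhn sum = 58
58 mod 10 = 8

Invalid (Luhn sum mod 10 = 8)


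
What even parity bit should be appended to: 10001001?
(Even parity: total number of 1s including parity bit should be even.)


Number of 1s in data: 3
Parity bit: 1

1


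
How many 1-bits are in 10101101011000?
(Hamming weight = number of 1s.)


Counting 1s in 10101101011000

7


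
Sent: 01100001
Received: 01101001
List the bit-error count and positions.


XOR: 00001000

1 error(s) at position(s): 4


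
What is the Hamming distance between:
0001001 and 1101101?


XOR: 1100100
Count of 1s: 3

3


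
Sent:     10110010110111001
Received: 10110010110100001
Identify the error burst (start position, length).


XOR: 00000000000011000

Burst at position 12, length 2


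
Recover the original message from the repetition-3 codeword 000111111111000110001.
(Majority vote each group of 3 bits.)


Groups: 000, 111, 111, 111, 000, 110, 001
Majority votes: 0111010

0111010


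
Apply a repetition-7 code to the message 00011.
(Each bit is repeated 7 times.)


Each bit -> 7 copies

00000000000000000000011111111111111


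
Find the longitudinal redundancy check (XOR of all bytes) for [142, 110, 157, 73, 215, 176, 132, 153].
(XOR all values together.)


XOR chain: 142 ^ 110 ^ 157 ^ 73 ^ 215 ^ 176 ^ 132 ^ 153 = 78

78


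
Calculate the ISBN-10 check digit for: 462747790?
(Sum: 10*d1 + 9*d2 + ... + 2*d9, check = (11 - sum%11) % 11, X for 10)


Weighted sum: 273
273 mod 11 = 9

Check digit: 2


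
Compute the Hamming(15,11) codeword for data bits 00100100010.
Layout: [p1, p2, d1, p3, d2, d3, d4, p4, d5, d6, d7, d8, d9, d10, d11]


Parity bits: p1=0, p2=1, p3=0, p4=0

010001000100010


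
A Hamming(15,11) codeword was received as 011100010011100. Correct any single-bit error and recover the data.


Syndrome = 7: error at position 7

Data: 10010011100 (corrected bit 7)


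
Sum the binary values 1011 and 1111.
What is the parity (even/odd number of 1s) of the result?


1011 = 11
1111 = 15
Sum = 26 = 11010
1s count = 3

odd parity (3 ones in 11010)


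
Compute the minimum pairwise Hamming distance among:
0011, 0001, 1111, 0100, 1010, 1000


Comparing all pairs, minimum distance: 1
Can detect 0 errors, correct 0 errors

1


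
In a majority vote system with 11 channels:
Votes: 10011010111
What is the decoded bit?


Ones: 7 out of 11
Threshold: 6

1 (7/11 voted 1)


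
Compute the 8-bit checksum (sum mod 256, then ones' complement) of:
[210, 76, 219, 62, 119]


Sum = 686 mod 256 = 174
Complement = 81

81


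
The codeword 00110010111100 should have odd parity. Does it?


Number of 1s: 7

Yes, parity is correct (7 ones)


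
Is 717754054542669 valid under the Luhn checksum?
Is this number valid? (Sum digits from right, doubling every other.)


Luhn sum = 66
66 mod 10 = 6

Invalid (Luhn sum mod 10 = 6)


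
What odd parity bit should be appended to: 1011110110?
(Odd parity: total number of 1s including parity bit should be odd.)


Number of 1s in data: 7
Parity bit: 0

0


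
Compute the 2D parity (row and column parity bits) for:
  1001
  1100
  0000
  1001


Row parities: 0000
Column parities: 1100

Row P: 0000, Col P: 1100, Corner: 0


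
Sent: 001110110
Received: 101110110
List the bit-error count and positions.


XOR: 100000000

1 error(s) at position(s): 0


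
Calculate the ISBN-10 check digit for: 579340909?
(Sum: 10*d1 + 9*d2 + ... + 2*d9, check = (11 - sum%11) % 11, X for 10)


Weighted sum: 284
284 mod 11 = 9

Check digit: 2


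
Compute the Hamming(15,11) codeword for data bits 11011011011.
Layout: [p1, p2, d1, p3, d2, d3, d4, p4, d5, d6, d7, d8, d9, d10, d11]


Parity bits: p1=0, p2=1, p3=1, p4=1

011110111011011


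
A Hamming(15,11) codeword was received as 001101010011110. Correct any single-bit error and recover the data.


Syndrome = 13: error at position 13

Data: 10100011010 (corrected bit 13)


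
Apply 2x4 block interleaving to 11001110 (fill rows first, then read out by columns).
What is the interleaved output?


Matrix:
  1100
  1110
Read columns: 11110100

11110100


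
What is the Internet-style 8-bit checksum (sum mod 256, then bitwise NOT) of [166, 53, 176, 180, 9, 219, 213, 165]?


Sum = 1181 mod 256 = 157
Complement = 98

98


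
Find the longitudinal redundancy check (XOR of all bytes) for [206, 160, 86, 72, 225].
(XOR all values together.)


XOR chain: 206 ^ 160 ^ 86 ^ 72 ^ 225 = 145

145


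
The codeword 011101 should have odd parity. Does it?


Number of 1s: 4

No, parity error (4 ones)


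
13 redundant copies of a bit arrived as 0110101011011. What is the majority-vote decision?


Ones: 8 out of 13
Threshold: 7

1 (8/13 voted 1)


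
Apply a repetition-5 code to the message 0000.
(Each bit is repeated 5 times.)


Each bit -> 5 copies

00000000000000000000


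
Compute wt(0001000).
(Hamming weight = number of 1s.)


Counting 1s in 0001000

1


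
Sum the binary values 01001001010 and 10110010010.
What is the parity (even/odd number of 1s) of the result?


01001001010 = 586
10110010010 = 1426
Sum = 2012 = 11111011100
1s count = 8

even parity (8 ones in 11111011100)


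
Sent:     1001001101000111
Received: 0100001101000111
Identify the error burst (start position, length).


XOR: 1101000000000000

Burst at position 0, length 4


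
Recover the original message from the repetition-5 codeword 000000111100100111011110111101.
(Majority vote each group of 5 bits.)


Groups: 00000, 01111, 00100, 11101, 11101, 11101
Majority votes: 010111

010111


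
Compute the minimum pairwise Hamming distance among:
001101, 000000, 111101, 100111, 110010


Comparing all pairs, minimum distance: 2
Can detect 1 errors, correct 0 errors

2


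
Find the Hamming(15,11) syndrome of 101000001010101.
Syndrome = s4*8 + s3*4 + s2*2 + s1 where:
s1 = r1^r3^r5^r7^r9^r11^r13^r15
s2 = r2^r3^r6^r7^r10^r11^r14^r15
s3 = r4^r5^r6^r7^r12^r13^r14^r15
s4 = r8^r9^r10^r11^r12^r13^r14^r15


s1=0, s2=1, s3=0, s4=0

Syndrome = 2 (error at position 2)


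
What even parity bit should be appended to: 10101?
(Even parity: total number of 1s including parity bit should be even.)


Number of 1s in data: 3
Parity bit: 1

1


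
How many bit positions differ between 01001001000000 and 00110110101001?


XOR: 01111111101001
Count of 1s: 10

10


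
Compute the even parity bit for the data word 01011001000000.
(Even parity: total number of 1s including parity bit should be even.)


Number of 1s in data: 4
Parity bit: 0

0


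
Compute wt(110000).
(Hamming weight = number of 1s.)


Counting 1s in 110000

2


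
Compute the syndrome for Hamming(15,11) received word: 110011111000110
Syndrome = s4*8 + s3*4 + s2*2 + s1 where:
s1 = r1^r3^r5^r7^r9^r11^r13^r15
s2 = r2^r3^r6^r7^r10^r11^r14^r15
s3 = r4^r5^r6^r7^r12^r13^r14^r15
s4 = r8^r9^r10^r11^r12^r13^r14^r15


s1=1, s2=0, s3=1, s4=0

Syndrome = 5 (error at position 5)


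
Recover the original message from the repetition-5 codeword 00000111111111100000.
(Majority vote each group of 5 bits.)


Groups: 00000, 11111, 11111, 00000
Majority votes: 0110

0110


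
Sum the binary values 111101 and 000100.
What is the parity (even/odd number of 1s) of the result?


111101 = 61
000100 = 4
Sum = 65 = 1000001
1s count = 2

even parity (2 ones in 1000001)


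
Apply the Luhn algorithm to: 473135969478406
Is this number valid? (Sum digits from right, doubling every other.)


Luhn sum = 71
71 mod 10 = 1

Invalid (Luhn sum mod 10 = 1)


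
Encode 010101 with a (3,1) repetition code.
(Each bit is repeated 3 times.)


Each bit -> 3 copies

000111000111000111


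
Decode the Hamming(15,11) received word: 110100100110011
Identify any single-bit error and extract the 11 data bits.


Syndrome = 0: no error detected

Data: 00010110011 (no errors)
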